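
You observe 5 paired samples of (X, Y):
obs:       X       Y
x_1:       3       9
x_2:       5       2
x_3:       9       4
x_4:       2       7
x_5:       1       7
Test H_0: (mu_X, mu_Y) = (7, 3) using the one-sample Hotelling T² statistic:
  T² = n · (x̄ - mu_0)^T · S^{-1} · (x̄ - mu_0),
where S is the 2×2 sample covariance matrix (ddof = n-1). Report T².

Step 1 — sample mean vector:
  mean(X) = (3 + 5 + 9 + 2 + 1) / 5 = 20/5 = 4
  mean(Y) = (9 + 2 + 4 + 7 + 7) / 5 = 29/5 = 5.8
  x̄ = (4, 5.8),  deviation x̄ - mu_0 = (4, 5.8) - (7, 3) = (-3, 2.8).

Step 2 — sample covariance matrix, S[i,j] = (1/(n-1)) · Σ_k (x_{k,i} - mean_i) · (x_{k,j} - mean_j), divisor n-1 = 4:
  S[X,X] = ((-1)·(-1) + (1)·(1) + (5)·(5) + (-2)·(-2) + (-3)·(-3)) / 4 = 40/4 = 10
  S[X,Y] = ((-1)·(3.2) + (1)·(-3.8) + (5)·(-1.8) + (-2)·(1.2) + (-3)·(1.2)) / 4 = -22/4 = -5.5
  S[Y,Y] = ((3.2)·(3.2) + (-3.8)·(-3.8) + (-1.8)·(-1.8) + (1.2)·(1.2) + (1.2)·(1.2)) / 4 = 30.8/4 = 7.7
  S = [[10, -5.5],
 [-5.5, 7.7]].

Step 3 — invert S. det(S) = 10·7.7 - (-5.5)² = 46.75.
  S^{-1} = (1/det) · [[d, -b], [-b, a]] = [[0.1647, 0.1176],
 [0.1176, 0.2139]].

Step 4 — quadratic form (x̄ - mu_0)^T · S^{-1} · (x̄ - mu_0):
  S^{-1} · (x̄ - mu_0) = (-0.1647, 0.246),
  (x̄ - mu_0)^T · [...] = (-3)·(-0.1647) + (2.8)·(0.246) = 1.1829.

Step 5 — scale by n: T² = 5 · 1.1829 = 5.9144.

T² ≈ 5.9144


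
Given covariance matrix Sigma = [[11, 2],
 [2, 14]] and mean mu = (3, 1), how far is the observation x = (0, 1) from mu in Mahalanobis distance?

Step 1 — centre the observation: (x - mu) = (-3, 0).

Step 2 — invert Sigma. det(Sigma) = 11·14 - (2)² = 150.
  Sigma^{-1} = (1/det) · [[d, -b], [-b, a]] = [[0.0933, -0.0133],
 [-0.0133, 0.0733]].

Step 3 — form the quadratic (x - mu)^T · Sigma^{-1} · (x - mu):
  Sigma^{-1} · (x - mu) = (-0.28, 0.04).
  (x - mu)^T · [Sigma^{-1} · (x - mu)] = (-3)·(-0.28) + (0)·(0.04) = 0.84.

Step 4 — take square root: d = √(0.84) ≈ 0.9165.

d(x, mu) = √(0.84) ≈ 0.9165


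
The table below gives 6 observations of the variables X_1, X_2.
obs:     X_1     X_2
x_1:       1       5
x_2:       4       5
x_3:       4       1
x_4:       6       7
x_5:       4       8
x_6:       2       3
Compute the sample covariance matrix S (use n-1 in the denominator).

Step 1 — column means:
  mean(X_1) = (1 + 4 + 4 + 6 + 4 + 2) / 6 = 21/6 = 3.5
  mean(X_2) = (5 + 5 + 1 + 7 + 8 + 3) / 6 = 29/6 = 4.8333

Step 2 — sample covariance S[i,j] = (1/(n-1)) · Σ_k (x_{k,i} - mean_i) · (x_{k,j} - mean_j), with n-1 = 5.
  S[X_1,X_1] = ((-2.5)·(-2.5) + (0.5)·(0.5) + (0.5)·(0.5) + (2.5)·(2.5) + (0.5)·(0.5) + (-1.5)·(-1.5)) / 5 = 15.5/5 = 3.1
  S[X_1,X_2] = ((-2.5)·(0.1667) + (0.5)·(0.1667) + (0.5)·(-3.8333) + (2.5)·(2.1667) + (0.5)·(3.1667) + (-1.5)·(-1.8333)) / 5 = 7.5/5 = 1.5
  S[X_2,X_2] = ((0.1667)·(0.1667) + (0.1667)·(0.1667) + (-3.8333)·(-3.8333) + (2.1667)·(2.1667) + (3.1667)·(3.1667) + (-1.8333)·(-1.8333)) / 5 = 32.8333/5 = 6.5667

S is symmetric (S[j,i] = S[i,j]). Assembling:

S = [[3.1, 1.5],
 [1.5, 6.5667]]


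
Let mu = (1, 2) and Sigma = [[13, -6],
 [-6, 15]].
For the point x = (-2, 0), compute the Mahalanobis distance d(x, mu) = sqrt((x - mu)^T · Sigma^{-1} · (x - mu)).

Step 1 — centre the observation: (x - mu) = (-3, -2).

Step 2 — invert Sigma. det(Sigma) = 13·15 - (-6)² = 159.
  Sigma^{-1} = (1/det) · [[d, -b], [-b, a]] = [[0.0943, 0.0377],
 [0.0377, 0.0818]].

Step 3 — form the quadratic (x - mu)^T · Sigma^{-1} · (x - mu):
  Sigma^{-1} · (x - mu) = (-0.3585, -0.2767).
  (x - mu)^T · [Sigma^{-1} · (x - mu)] = (-3)·(-0.3585) + (-2)·(-0.2767) = 1.6289.

Step 4 — take square root: d = √(1.6289) ≈ 1.2763.

d(x, mu) = √(1.6289) ≈ 1.2763


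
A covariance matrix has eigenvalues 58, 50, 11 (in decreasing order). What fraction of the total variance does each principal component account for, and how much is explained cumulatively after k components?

Step 1 — total variance = trace(Sigma) = Σ λ_i = 58 + 50 + 11 = 119.

Step 2 — fraction explained by component i = λ_i / Σ λ:
  PC1: 58/119 = 0.4874
  PC2: 50/119 = 0.4202
  PC3: 11/119 = 0.0924

Step 3 — cumulative fraction after k components = (λ_1 + ... + λ_k) / Σ λ:
  k = 1: 58/119 = 0.4874
  k = 2: (58 + 50)/119 = 108/119 = 0.9076
  k = 3: (58 + 50 + 11)/119 = 119/119 = 1

Summary (fraction, with percent):

explained: PC1 0.4874 (48.74%), PC2 0.4202 (42.02%), PC3 0.0924 (9.24%);  cumulative: 0.4874, 0.9076, 1


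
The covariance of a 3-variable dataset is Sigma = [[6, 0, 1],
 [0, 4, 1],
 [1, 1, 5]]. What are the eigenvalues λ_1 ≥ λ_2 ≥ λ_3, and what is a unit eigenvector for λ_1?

Step 1 — characteristic polynomial p(λ) = det(λI - Sigma) = λ³ - tr·λ² + c_1·λ - det, where tr = trace, c_1 = sum of the principal 2×2 minors, det = det(Sigma):
  tr = 6 + 4 + 5 = 15,
  c_1 = (6·4 - (0)²) + (6·5 - (1)²) + (4·5 - (1)²) = 24 + 29 + 19 = 72,
  det = 6·(4·5 - (1)²) - (0)·((0)·5 - (1)·(1)) + (1)·((0)·(1) - 4·(1)) = 6·(19) - (0)·(-1) + (1)·(-4) = 110.
  So p(λ) = λ³ - 15λ² + 72λ - 110.
Step 2 — look for an integer root (rational root theorem: any rational root is an integer divisor of 110). Testing λ = 5:
  p(5) = 125 - 375 + 360 - 110 = 0  ✓
  Dividing out (λ - 5): p(λ) = (λ - 5)(λ² - 10λ + 22).
Step 3 — remaining eigenvalues from the quadratic λ² - 10λ + 22 = 0:
  Δ = 10² - 4·22 = 100 - 88 = 12,  λ = (10 ± √12)/2 = (10 ± 3.4641)/2 ≈ 6.7321 or 3.2679.
  Sorted: λ_1 = 6.7321,  λ_2 = 5,  λ_3 = 3.2679  (check: sum = 15 = tr ✓).

Step 4 — unit eigenvector for λ_1 ≈ 6.7321: v spans the null space of (Sigma - λ_1 I), whose rows are
  r_1 = (-0.7321, 0, 1),  r_2 = (0, -2.7321, 1),  r_3 = (1, 1, -1.7321).
  v is orthogonal to every row, so take v ∝ r_1 × r_2 = ((0)·(1) - (1)·(-2.7321), (1)·(0) - (-0.7321)·(1), (-0.7321)·(-2.7321) - (0)·(0)) ≈ (2.7321, 0.7321, 2).
  Let u = (2.7321, 0.7321, 2).
  ||u|| = √((2.7321)² + (0.7321)² + (2)²) = √(12) ≈ 3.4641,  v_1 = u/||u|| ≈ (0.7887, 0.2113, 0.5774) (||v_1|| = 1).

λ_1 = 6.7321,  λ_2 = 5,  λ_3 = 3.2679;  v_1 ≈ (0.7887, 0.2113, 0.5774)


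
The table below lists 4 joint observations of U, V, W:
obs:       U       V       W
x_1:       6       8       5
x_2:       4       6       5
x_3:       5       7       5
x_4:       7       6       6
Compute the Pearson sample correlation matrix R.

Step 1 — column means:
  mean(U) = (6 + 4 + 5 + 7) / 4 = 22/4 = 5.5
  mean(V) = (8 + 6 + 7 + 6) / 4 = 27/4 = 6.75
  mean(W) = (5 + 5 + 5 + 6) / 4 = 21/4 = 5.25

Step 2 — sample variances and covariances s[i,j] = (1/(n-1)) · Σ_k (x_{k,i} - mean_i) · (x_{k,j} - mean_j), with n-1 = 3:
  s[U,U] = ((0.5)·(0.5) + (-1.5)·(-1.5) + (-0.5)·(-0.5) + (1.5)·(1.5)) / 3 = 5/3 = 1.6667
  s[U,V] = ((0.5)·(1.25) + (-1.5)·(-0.75) + (-0.5)·(0.25) + (1.5)·(-0.75)) / 3 = 0.5/3 = 0.1667
  s[U,W] = ((0.5)·(-0.25) + (-1.5)·(-0.25) + (-0.5)·(-0.25) + (1.5)·(0.75)) / 3 = 1.5/3 = 0.5
  s[V,V] = ((1.25)·(1.25) + (-0.75)·(-0.75) + (0.25)·(0.25) + (-0.75)·(-0.75)) / 3 = 2.75/3 = 0.9167
  s[V,W] = ((1.25)·(-0.25) + (-0.75)·(-0.25) + (0.25)·(-0.25) + (-0.75)·(0.75)) / 3 = -0.75/3 = -0.25
  s[W,W] = ((-0.25)·(-0.25) + (-0.25)·(-0.25) + (-0.25)·(-0.25) + (0.75)·(0.75)) / 3 = 0.75/3 = 0.25
  Sample standard deviations s_i = √(s[i,i]):
  s(U) = √(1.6667) = 1.291
  s(V) = √(0.9167) = 0.9574
  s(W) = √(0.25) = 0.5

Step 3 — r_{ij} = s_{ij} / (s_i · s_j):
  r[U,U] = 1 (diagonal).
  r[U,V] = 0.1667 / (1.291 · 0.9574) = 0.1667 / 1.236 = 0.1348
  r[U,W] = 0.5 / (1.291 · 0.5) = 0.5 / 0.6455 = 0.7746
  r[V,V] = 1 (diagonal).
  r[V,W] = -0.25 / (0.9574 · 0.5) = -0.25 / 0.4787 = -0.5222
  r[W,W] = 1 (diagonal).

R is symmetric with unit diagonal. Assembling:

R = [[1, 0.1348, 0.7746],
 [0.1348, 1, -0.5222],
 [0.7746, -0.5222, 1]]


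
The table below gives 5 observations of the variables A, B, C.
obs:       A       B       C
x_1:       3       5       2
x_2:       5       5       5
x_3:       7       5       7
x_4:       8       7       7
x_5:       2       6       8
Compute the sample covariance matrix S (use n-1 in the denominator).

Step 1 — column means:
  mean(A) = (3 + 5 + 7 + 8 + 2) / 5 = 25/5 = 5
  mean(B) = (5 + 5 + 5 + 7 + 6) / 5 = 28/5 = 5.6
  mean(C) = (2 + 5 + 7 + 7 + 8) / 5 = 29/5 = 5.8

Step 2 — sample covariance S[i,j] = (1/(n-1)) · Σ_k (x_{k,i} - mean_i) · (x_{k,j} - mean_j), with n-1 = 4.
  S[A,A] = ((-2)·(-2) + (0)·(0) + (2)·(2) + (3)·(3) + (-3)·(-3)) / 4 = 26/4 = 6.5
  S[A,B] = ((-2)·(-0.6) + (0)·(-0.6) + (2)·(-0.6) + (3)·(1.4) + (-3)·(0.4)) / 4 = 3/4 = 0.75
  S[A,C] = ((-2)·(-3.8) + (0)·(-0.8) + (2)·(1.2) + (3)·(1.2) + (-3)·(2.2)) / 4 = 7/4 = 1.75
  S[B,B] = ((-0.6)·(-0.6) + (-0.6)·(-0.6) + (-0.6)·(-0.6) + (1.4)·(1.4) + (0.4)·(0.4)) / 4 = 3.2/4 = 0.8
  S[B,C] = ((-0.6)·(-3.8) + (-0.6)·(-0.8) + (-0.6)·(1.2) + (1.4)·(1.2) + (0.4)·(2.2)) / 4 = 4.6/4 = 1.15
  S[C,C] = ((-3.8)·(-3.8) + (-0.8)·(-0.8) + (1.2)·(1.2) + (1.2)·(1.2) + (2.2)·(2.2)) / 4 = 22.8/4 = 5.7

S is symmetric (S[j,i] = S[i,j]). Assembling:

S = [[6.5, 0.75, 1.75],
 [0.75, 0.8, 1.15],
 [1.75, 1.15, 5.7]]


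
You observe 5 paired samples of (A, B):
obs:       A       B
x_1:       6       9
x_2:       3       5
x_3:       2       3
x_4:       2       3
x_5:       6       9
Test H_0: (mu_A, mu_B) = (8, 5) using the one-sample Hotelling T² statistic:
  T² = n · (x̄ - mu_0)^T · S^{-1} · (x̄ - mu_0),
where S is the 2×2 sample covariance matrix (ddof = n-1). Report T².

Step 1 — sample mean vector:
  mean(A) = (6 + 3 + 2 + 2 + 6) / 5 = 19/5 = 3.8
  mean(B) = (9 + 5 + 3 + 3 + 9) / 5 = 29/5 = 5.8
  x̄ = (3.8, 5.8),  deviation x̄ - mu_0 = (3.8, 5.8) - (8, 5) = (-4.2, 0.8).

Step 2 — sample covariance matrix, S[i,j] = (1/(n-1)) · Σ_k (x_{k,i} - mean_i) · (x_{k,j} - mean_j), divisor n-1 = 4:
  S[A,A] = ((2.2)·(2.2) + (-0.8)·(-0.8) + (-1.8)·(-1.8) + (-1.8)·(-1.8) + (2.2)·(2.2)) / 4 = 16.8/4 = 4.2
  S[A,B] = ((2.2)·(3.2) + (-0.8)·(-0.8) + (-1.8)·(-2.8) + (-1.8)·(-2.8) + (2.2)·(3.2)) / 4 = 24.8/4 = 6.2
  S[B,B] = ((3.2)·(3.2) + (-0.8)·(-0.8) + (-2.8)·(-2.8) + (-2.8)·(-2.8) + (3.2)·(3.2)) / 4 = 36.8/4 = 9.2
  S = [[4.2, 6.2],
 [6.2, 9.2]].

Step 3 — invert S. det(S) = 4.2·9.2 - (6.2)² = 0.2.
  S^{-1} = (1/det) · [[d, -b], [-b, a]] = [[46, -31],
 [-31, 21]].

Step 4 — quadratic form (x̄ - mu_0)^T · S^{-1} · (x̄ - mu_0):
  S^{-1} · (x̄ - mu_0) = (-218, 147),
  (x̄ - mu_0)^T · [...] = (-4.2)·(-218) + (0.8)·(147) = 1033.2.

Step 5 — scale by n: T² = 5 · 1033.2 = 5166.

T² ≈ 5166


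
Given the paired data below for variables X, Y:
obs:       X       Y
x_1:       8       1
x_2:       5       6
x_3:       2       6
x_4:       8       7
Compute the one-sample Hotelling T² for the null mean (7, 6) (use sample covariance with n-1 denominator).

Step 1 — sample mean vector:
  mean(X) = (8 + 5 + 2 + 8) / 4 = 23/4 = 5.75
  mean(Y) = (1 + 6 + 6 + 7) / 4 = 20/4 = 5
  x̄ = (5.75, 5),  deviation x̄ - mu_0 = (5.75, 5) - (7, 6) = (-1.25, -1).

Step 2 — sample covariance matrix, S[i,j] = (1/(n-1)) · Σ_k (x_{k,i} - mean_i) · (x_{k,j} - mean_j), divisor n-1 = 3:
  S[X,X] = ((2.25)·(2.25) + (-0.75)·(-0.75) + (-3.75)·(-3.75) + (2.25)·(2.25)) / 3 = 24.75/3 = 8.25
  S[X,Y] = ((2.25)·(-4) + (-0.75)·(1) + (-3.75)·(1) + (2.25)·(2)) / 3 = -9/3 = -3
  S[Y,Y] = ((-4)·(-4) + (1)·(1) + (1)·(1) + (2)·(2)) / 3 = 22/3 = 7.3333
  S = [[8.25, -3],
 [-3, 7.3333]].

Step 3 — invert S. det(S) = 8.25·7.3333 - (-3)² = 51.5.
  S^{-1} = (1/det) · [[d, -b], [-b, a]] = [[0.1424, 0.0583],
 [0.0583, 0.1602]].

Step 4 — quadratic form (x̄ - mu_0)^T · S^{-1} · (x̄ - mu_0):
  S^{-1} · (x̄ - mu_0) = (-0.2362, -0.233),
  (x̄ - mu_0)^T · [...] = (-1.25)·(-0.2362) + (-1)·(-0.233) = 0.5283.

Step 5 — scale by n: T² = 4 · 0.5283 = 2.1133.

T² ≈ 2.1133


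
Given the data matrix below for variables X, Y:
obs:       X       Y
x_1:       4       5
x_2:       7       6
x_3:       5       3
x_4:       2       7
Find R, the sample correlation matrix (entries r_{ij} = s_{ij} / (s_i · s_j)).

Step 1 — column means:
  mean(X) = (4 + 7 + 5 + 2) / 4 = 18/4 = 4.5
  mean(Y) = (5 + 6 + 3 + 7) / 4 = 21/4 = 5.25

Step 2 — sample variances and covariances s[i,j] = (1/(n-1)) · Σ_k (x_{k,i} - mean_i) · (x_{k,j} - mean_j), with n-1 = 3:
  s[X,X] = ((-0.5)·(-0.5) + (2.5)·(2.5) + (0.5)·(0.5) + (-2.5)·(-2.5)) / 3 = 13/3 = 4.3333
  s[X,Y] = ((-0.5)·(-0.25) + (2.5)·(0.75) + (0.5)·(-2.25) + (-2.5)·(1.75)) / 3 = -3.5/3 = -1.1667
  s[Y,Y] = ((-0.25)·(-0.25) + (0.75)·(0.75) + (-2.25)·(-2.25) + (1.75)·(1.75)) / 3 = 8.75/3 = 2.9167
  Sample standard deviations s_i = √(s[i,i]):
  s(X) = √(4.3333) = 2.0817
  s(Y) = √(2.9167) = 1.7078

Step 3 — r_{ij} = s_{ij} / (s_i · s_j):
  r[X,X] = 1 (diagonal).
  r[X,Y] = -1.1667 / (2.0817 · 1.7078) = -1.1667 / 3.5551 = -0.3282
  r[Y,Y] = 1 (diagonal).

R is symmetric with unit diagonal. Assembling:

R = [[1, -0.3282],
 [-0.3282, 1]]


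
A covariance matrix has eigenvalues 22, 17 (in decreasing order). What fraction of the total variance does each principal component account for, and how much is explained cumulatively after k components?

Step 1 — total variance = trace(Sigma) = Σ λ_i = 22 + 17 = 39.

Step 2 — fraction explained by component i = λ_i / Σ λ:
  PC1: 22/39 = 0.5641
  PC2: 17/39 = 0.4359

Step 3 — cumulative fraction after k components = (λ_1 + ... + λ_k) / Σ λ:
  k = 1: 22/39 = 0.5641
  k = 2: (22 + 17)/39 = 39/39 = 1

Summary (fraction, with percent):

explained: PC1 0.5641 (56.41%), PC2 0.4359 (43.59%);  cumulative: 0.5641, 1


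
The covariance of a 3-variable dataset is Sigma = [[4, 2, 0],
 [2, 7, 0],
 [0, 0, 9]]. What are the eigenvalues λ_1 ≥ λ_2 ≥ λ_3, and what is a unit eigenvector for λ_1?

Step 1 — characteristic polynomial p(λ) = det(λI - Sigma) = λ³ - tr·λ² + c_1·λ - det, where tr = trace, c_1 = sum of the principal 2×2 minors, det = det(Sigma):
  tr = 4 + 7 + 9 = 20,
  c_1 = (4·7 - (2)²) + (4·9 - (0)²) + (7·9 - (0)²) = 24 + 36 + 63 = 123,
  det = 4·(7·9 - (0)²) - (2)·((2)·9 - (0)·(0)) + (0)·((2)·(0) - 7·(0)) = 4·(63) - (2)·(18) + (0)·(0) = 216.
  So p(λ) = λ³ - 20λ² + 123λ - 216.
Step 2 — look for an integer root (rational root theorem: any rational root is an integer divisor of 216). Testing λ = 3:
  p(3) = 27 - 180 + 369 - 216 = 0  ✓
  Dividing out (λ - 3): p(λ) = (λ - 3)(λ² - 17λ + 72).
Step 3 — remaining eigenvalues from the quadratic λ² - 17λ + 72 = 0:
  Δ = 17² - 4·72 = 289 - 288 = 1,  λ = (17 ± √1)/2 = (17 ± 1)/2 = 9 or 8.
  Sorted: λ_1 = 9,  λ_2 = 8,  λ_3 = 3  (check: sum = 20 = tr ✓).

Step 4 — unit eigenvector for λ_1 = 9: v spans the null space of (Sigma - λ_1 I), whose rows are
  r_1 = (-5, 2, 0),  r_2 = (2, -2, 0),  r_3 = (0, 0, 0).
  v is orthogonal to every row, so take v ∝ r_1 × r_2 = ((2)·(0) - (0)·(-2), (0)·(2) - (-5)·(0), (-5)·(-2) - (2)·(2)) = (0, 0, 6).
  Rescale (divide by 6): u = (0, 0, 1).
  ||u|| = √((0)² + (0)² + (1)²) = √(1) = 1,  v_1 = u/||u|| ≈ (0, 0, 1) (||v_1|| = 1).

λ_1 = 9,  λ_2 = 8,  λ_3 = 3;  v_1 ≈ (0, 0, 1)


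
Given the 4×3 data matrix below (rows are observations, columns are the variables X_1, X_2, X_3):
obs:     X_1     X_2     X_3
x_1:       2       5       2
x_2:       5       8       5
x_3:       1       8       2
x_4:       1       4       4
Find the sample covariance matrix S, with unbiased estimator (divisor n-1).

Step 1 — column means:
  mean(X_1) = (2 + 5 + 1 + 1) / 4 = 9/4 = 2.25
  mean(X_2) = (5 + 8 + 8 + 4) / 4 = 25/4 = 6.25
  mean(X_3) = (2 + 5 + 2 + 4) / 4 = 13/4 = 3.25

Step 2 — sample covariance S[i,j] = (1/(n-1)) · Σ_k (x_{k,i} - mean_i) · (x_{k,j} - mean_j), with n-1 = 3.
  S[X_1,X_1] = ((-0.25)·(-0.25) + (2.75)·(2.75) + (-1.25)·(-1.25) + (-1.25)·(-1.25)) / 3 = 10.75/3 = 3.5833
  S[X_1,X_2] = ((-0.25)·(-1.25) + (2.75)·(1.75) + (-1.25)·(1.75) + (-1.25)·(-2.25)) / 3 = 5.75/3 = 1.9167
  S[X_1,X_3] = ((-0.25)·(-1.25) + (2.75)·(1.75) + (-1.25)·(-1.25) + (-1.25)·(0.75)) / 3 = 5.75/3 = 1.9167
  S[X_2,X_2] = ((-1.25)·(-1.25) + (1.75)·(1.75) + (1.75)·(1.75) + (-2.25)·(-2.25)) / 3 = 12.75/3 = 4.25
  S[X_2,X_3] = ((-1.25)·(-1.25) + (1.75)·(1.75) + (1.75)·(-1.25) + (-2.25)·(0.75)) / 3 = 0.75/3 = 0.25
  S[X_3,X_3] = ((-1.25)·(-1.25) + (1.75)·(1.75) + (-1.25)·(-1.25) + (0.75)·(0.75)) / 3 = 6.75/3 = 2.25

S is symmetric (S[j,i] = S[i,j]). Assembling:

S = [[3.5833, 1.9167, 1.9167],
 [1.9167, 4.25, 0.25],
 [1.9167, 0.25, 2.25]]


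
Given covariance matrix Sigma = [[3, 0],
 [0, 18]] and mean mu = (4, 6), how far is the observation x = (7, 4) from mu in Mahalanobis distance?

Step 1 — centre the observation: (x - mu) = (3, -2).

Step 2 — invert Sigma. det(Sigma) = 3·18 - (0)² = 54.
  Sigma^{-1} = (1/det) · [[d, -b], [-b, a]] = [[0.3333, 0],
 [0, 0.0556]].

Step 3 — form the quadratic (x - mu)^T · Sigma^{-1} · (x - mu):
  Sigma^{-1} · (x - mu) = (1, -0.1111).
  (x - mu)^T · [Sigma^{-1} · (x - mu)] = (3)·(1) + (-2)·(-0.1111) = 3.2222.

Step 4 — take square root: d = √(3.2222) ≈ 1.7951.

d(x, mu) = √(3.2222) ≈ 1.7951


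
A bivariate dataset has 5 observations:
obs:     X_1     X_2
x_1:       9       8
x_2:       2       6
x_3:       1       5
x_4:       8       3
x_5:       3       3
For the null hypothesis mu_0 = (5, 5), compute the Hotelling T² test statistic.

Step 1 — sample mean vector:
  mean(X_1) = (9 + 2 + 1 + 8 + 3) / 5 = 23/5 = 4.6
  mean(X_2) = (8 + 6 + 5 + 3 + 3) / 5 = 25/5 = 5
  x̄ = (4.6, 5),  deviation x̄ - mu_0 = (4.6, 5) - (5, 5) = (-0.4, 0).

Step 2 — sample covariance matrix, S[i,j] = (1/(n-1)) · Σ_k (x_{k,i} - mean_i) · (x_{k,j} - mean_j), divisor n-1 = 4:
  S[X_1,X_1] = ((4.4)·(4.4) + (-2.6)·(-2.6) + (-3.6)·(-3.6) + (3.4)·(3.4) + (-1.6)·(-1.6)) / 4 = 53.2/4 = 13.3
  S[X_1,X_2] = ((4.4)·(3) + (-2.6)·(1) + (-3.6)·(0) + (3.4)·(-2) + (-1.6)·(-2)) / 4 = 7/4 = 1.75
  S[X_2,X_2] = ((3)·(3) + (1)·(1) + (0)·(0) + (-2)·(-2) + (-2)·(-2)) / 4 = 18/4 = 4.5
  S = [[13.3, 1.75],
 [1.75, 4.5]].

Step 3 — invert S. det(S) = 13.3·4.5 - (1.75)² = 56.7875.
  S^{-1} = (1/det) · [[d, -b], [-b, a]] = [[0.0792, -0.0308],
 [-0.0308, 0.2342]].

Step 4 — quadratic form (x̄ - mu_0)^T · S^{-1} · (x̄ - mu_0):
  S^{-1} · (x̄ - mu_0) = (-0.0317, 0.0123),
  (x̄ - mu_0)^T · [...] = (-0.4)·(-0.0317) + (0)·(0.0123) = 0.0127.

Step 5 — scale by n: T² = 5 · 0.0127 = 0.0634.

T² ≈ 0.0634


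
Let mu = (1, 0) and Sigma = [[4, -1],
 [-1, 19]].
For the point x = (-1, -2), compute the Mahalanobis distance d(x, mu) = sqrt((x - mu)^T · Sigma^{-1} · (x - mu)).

Step 1 — centre the observation: (x - mu) = (-2, -2).

Step 2 — invert Sigma. det(Sigma) = 4·19 - (-1)² = 75.
  Sigma^{-1} = (1/det) · [[d, -b], [-b, a]] = [[0.2533, 0.0133],
 [0.0133, 0.0533]].

Step 3 — form the quadratic (x - mu)^T · Sigma^{-1} · (x - mu):
  Sigma^{-1} · (x - mu) = (-0.5333, -0.1333).
  (x - mu)^T · [Sigma^{-1} · (x - mu)] = (-2)·(-0.5333) + (-2)·(-0.1333) = 1.3333.

Step 4 — take square root: d = √(1.3333) ≈ 1.1547.

d(x, mu) = √(1.3333) ≈ 1.1547


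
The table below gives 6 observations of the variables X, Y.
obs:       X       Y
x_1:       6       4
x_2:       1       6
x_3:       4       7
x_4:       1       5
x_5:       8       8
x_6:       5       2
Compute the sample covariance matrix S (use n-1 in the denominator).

Step 1 — column means:
  mean(X) = (6 + 1 + 4 + 1 + 8 + 5) / 6 = 25/6 = 4.1667
  mean(Y) = (4 + 6 + 7 + 5 + 8 + 2) / 6 = 32/6 = 5.3333

Step 2 — sample covariance S[i,j] = (1/(n-1)) · Σ_k (x_{k,i} - mean_i) · (x_{k,j} - mean_j), with n-1 = 5.
  S[X,X] = ((1.8333)·(1.8333) + (-3.1667)·(-3.1667) + (-0.1667)·(-0.1667) + (-3.1667)·(-3.1667) + (3.8333)·(3.8333) + (0.8333)·(0.8333)) / 5 = 38.8333/5 = 7.7667
  S[X,Y] = ((1.8333)·(-1.3333) + (-3.1667)·(0.6667) + (-0.1667)·(1.6667) + (-3.1667)·(-0.3333) + (3.8333)·(2.6667) + (0.8333)·(-3.3333)) / 5 = 3.6667/5 = 0.7333
  S[Y,Y] = ((-1.3333)·(-1.3333) + (0.6667)·(0.6667) + (1.6667)·(1.6667) + (-0.3333)·(-0.3333) + (2.6667)·(2.6667) + (-3.3333)·(-3.3333)) / 5 = 23.3333/5 = 4.6667

S is symmetric (S[j,i] = S[i,j]). Assembling:

S = [[7.7667, 0.7333],
 [0.7333, 4.6667]]


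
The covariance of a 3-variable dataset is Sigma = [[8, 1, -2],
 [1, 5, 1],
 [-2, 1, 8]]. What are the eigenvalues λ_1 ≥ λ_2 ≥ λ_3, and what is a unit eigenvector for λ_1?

Step 1 — characteristic polynomial p(λ) = det(λI - Sigma) = λ³ - tr·λ² + c_1·λ - det, where tr = trace, c_1 = sum of the principal 2×2 minors, det = det(Sigma):
  tr = 8 + 5 + 8 = 21,
  c_1 = (8·5 - (1)²) + (8·8 - (-2)²) + (5·8 - (1)²) = 39 + 60 + 39 = 138,
  det = 8·(5·8 - (1)²) - (1)·((1)·8 - (1)·(-2)) + (-2)·((1)·(1) - 5·(-2)) = 8·(39) - (1)·(10) + (-2)·(11) = 280.
  So p(λ) = λ³ - 21λ² + 138λ - 280.
Step 2 — look for an integer root (rational root theorem: any rational root is an integer divisor of 280). Testing λ = 4:
  p(4) = 64 - 336 + 552 - 280 = 0  ✓
  Dividing out (λ - 4): p(λ) = (λ - 4)(λ² - 17λ + 70).
Step 3 — remaining eigenvalues from the quadratic λ² - 17λ + 70 = 0:
  Δ = 17² - 4·70 = 289 - 280 = 9,  λ = (17 ± √9)/2 = (17 ± 3)/2 = 10 or 7.
  Sorted: λ_1 = 10,  λ_2 = 7,  λ_3 = 4  (check: sum = 21 = tr ✓).

Step 4 — unit eigenvector for λ_1 = 10: v spans the null space of (Sigma - λ_1 I), whose rows are
  r_1 = (-2, 1, -2),  r_2 = (1, -5, 1),  r_3 = (-2, 1, -2).
  v is orthogonal to every row, so take v ∝ r_1 × r_2 = ((1)·(1) - (-2)·(-5), (-2)·(1) - (-2)·(1), (-2)·(-5) - (1)·(1)) = (-9, 0, 9).
  Rescale (divide by 9; multiply by -1 so the first nonzero entry is positive): u = (1, 0, -1).
  ||u|| = √((1)² + (0)² + (-1)²) = √(2) ≈ 1.4142,  v_1 = u/||u|| ≈ (0.7071, 0, -0.7071) (||v_1|| = 1).

λ_1 = 10,  λ_2 = 7,  λ_3 = 4;  v_1 ≈ (0.7071, 0, -0.7071)


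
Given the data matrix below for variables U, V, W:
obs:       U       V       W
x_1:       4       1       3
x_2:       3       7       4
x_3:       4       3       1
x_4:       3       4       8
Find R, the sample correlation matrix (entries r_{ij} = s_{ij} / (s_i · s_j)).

Step 1 — column means:
  mean(U) = (4 + 3 + 4 + 3) / 4 = 14/4 = 3.5
  mean(V) = (1 + 7 + 3 + 4) / 4 = 15/4 = 3.75
  mean(W) = (3 + 4 + 1 + 8) / 4 = 16/4 = 4

Step 2 — sample variances and covariances s[i,j] = (1/(n-1)) · Σ_k (x_{k,i} - mean_i) · (x_{k,j} - mean_j), with n-1 = 3:
  s[U,U] = ((0.5)·(0.5) + (-0.5)·(-0.5) + (0.5)·(0.5) + (-0.5)·(-0.5)) / 3 = 1/3 = 0.3333
  s[U,V] = ((0.5)·(-2.75) + (-0.5)·(3.25) + (0.5)·(-0.75) + (-0.5)·(0.25)) / 3 = -3.5/3 = -1.1667
  s[U,W] = ((0.5)·(-1) + (-0.5)·(0) + (0.5)·(-3) + (-0.5)·(4)) / 3 = -4/3 = -1.3333
  s[V,V] = ((-2.75)·(-2.75) + (3.25)·(3.25) + (-0.75)·(-0.75) + (0.25)·(0.25)) / 3 = 18.75/3 = 6.25
  s[V,W] = ((-2.75)·(-1) + (3.25)·(0) + (-0.75)·(-3) + (0.25)·(4)) / 3 = 6/3 = 2
  s[W,W] = ((-1)·(-1) + (0)·(0) + (-3)·(-3) + (4)·(4)) / 3 = 26/3 = 8.6667
  Sample standard deviations s_i = √(s[i,i]):
  s(U) = √(0.3333) = 0.5774
  s(V) = √(6.25) = 2.5
  s(W) = √(8.6667) = 2.9439

Step 3 — r_{ij} = s_{ij} / (s_i · s_j):
  r[U,U] = 1 (diagonal).
  r[U,V] = -1.1667 / (0.5774 · 2.5) = -1.1667 / 1.4434 = -0.8083
  r[U,W] = -1.3333 / (0.5774 · 2.9439) = -1.3333 / 1.6997 = -0.7845
  r[V,V] = 1 (diagonal).
  r[V,W] = 2 / (2.5 · 2.9439) = 2 / 7.3598 = 0.2717
  r[W,W] = 1 (diagonal).

R is symmetric with unit diagonal. Assembling:

R = [[1, -0.8083, -0.7845],
 [-0.8083, 1, 0.2717],
 [-0.7845, 0.2717, 1]]


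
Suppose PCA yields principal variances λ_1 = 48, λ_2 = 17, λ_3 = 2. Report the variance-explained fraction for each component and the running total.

Step 1 — total variance = trace(Sigma) = Σ λ_i = 48 + 17 + 2 = 67.

Step 2 — fraction explained by component i = λ_i / Σ λ:
  PC1: 48/67 = 0.7164
  PC2: 17/67 = 0.2537
  PC3: 2/67 = 0.0299

Step 3 — cumulative fraction after k components = (λ_1 + ... + λ_k) / Σ λ:
  k = 1: 48/67 = 0.7164
  k = 2: (48 + 17)/67 = 65/67 = 0.9701
  k = 3: (48 + 17 + 2)/67 = 67/67 = 1

Summary (fraction, with percent):

explained: PC1 0.7164 (71.64%), PC2 0.2537 (25.37%), PC3 0.0299 (2.99%);  cumulative: 0.7164, 0.9701, 1


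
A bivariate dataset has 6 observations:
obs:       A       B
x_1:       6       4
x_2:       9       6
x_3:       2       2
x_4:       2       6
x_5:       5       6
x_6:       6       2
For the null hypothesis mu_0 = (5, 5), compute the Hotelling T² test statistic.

Step 1 — sample mean vector:
  mean(A) = (6 + 9 + 2 + 2 + 5 + 6) / 6 = 30/6 = 5
  mean(B) = (4 + 6 + 2 + 6 + 6 + 2) / 6 = 26/6 = 4.3333
  x̄ = (5, 4.3333),  deviation x̄ - mu_0 = (5, 4.3333) - (5, 5) = (0, -0.6667).

Step 2 — sample covariance matrix, S[i,j] = (1/(n-1)) · Σ_k (x_{k,i} - mean_i) · (x_{k,j} - mean_j), divisor n-1 = 5:
  S[A,A] = ((1)·(1) + (4)·(4) + (-3)·(-3) + (-3)·(-3) + (0)·(0) + (1)·(1)) / 5 = 36/5 = 7.2
  S[A,B] = ((1)·(-0.3333) + (4)·(1.6667) + (-3)·(-2.3333) + (-3)·(1.6667) + (0)·(1.6667) + (1)·(-2.3333)) / 5 = 6/5 = 1.2
  S[B,B] = ((-0.3333)·(-0.3333) + (1.6667)·(1.6667) + (-2.3333)·(-2.3333) + (1.6667)·(1.6667) + (1.6667)·(1.6667) + (-2.3333)·(-2.3333)) / 5 = 19.3333/5 = 3.8667
  S = [[7.2, 1.2],
 [1.2, 3.8667]].

Step 3 — invert S. det(S) = 7.2·3.8667 - (1.2)² = 26.4.
  S^{-1} = (1/det) · [[d, -b], [-b, a]] = [[0.1465, -0.0455],
 [-0.0455, 0.2727]].

Step 4 — quadratic form (x̄ - mu_0)^T · S^{-1} · (x̄ - mu_0):
  S^{-1} · (x̄ - mu_0) = (0.0303, -0.1818),
  (x̄ - mu_0)^T · [...] = (0)·(0.0303) + (-0.6667)·(-0.1818) = 0.1212.

Step 5 — scale by n: T² = 6 · 0.1212 = 0.7273.

T² ≈ 0.7273


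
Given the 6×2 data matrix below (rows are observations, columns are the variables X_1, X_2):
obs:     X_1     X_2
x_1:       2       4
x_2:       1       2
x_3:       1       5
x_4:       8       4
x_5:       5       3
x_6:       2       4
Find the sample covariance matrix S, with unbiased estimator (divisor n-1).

Step 1 — column means:
  mean(X_1) = (2 + 1 + 1 + 8 + 5 + 2) / 6 = 19/6 = 3.1667
  mean(X_2) = (4 + 2 + 5 + 4 + 3 + 4) / 6 = 22/6 = 3.6667

Step 2 — sample covariance S[i,j] = (1/(n-1)) · Σ_k (x_{k,i} - mean_i) · (x_{k,j} - mean_j), with n-1 = 5.
  S[X_1,X_1] = ((-1.1667)·(-1.1667) + (-2.1667)·(-2.1667) + (-2.1667)·(-2.1667) + (4.8333)·(4.8333) + (1.8333)·(1.8333) + (-1.1667)·(-1.1667)) / 5 = 38.8333/5 = 7.7667
  S[X_1,X_2] = ((-1.1667)·(0.3333) + (-2.1667)·(-1.6667) + (-2.1667)·(1.3333) + (4.8333)·(0.3333) + (1.8333)·(-0.6667) + (-1.1667)·(0.3333)) / 5 = 0.3333/5 = 0.0667
  S[X_2,X_2] = ((0.3333)·(0.3333) + (-1.6667)·(-1.6667) + (1.3333)·(1.3333) + (0.3333)·(0.3333) + (-0.6667)·(-0.6667) + (0.3333)·(0.3333)) / 5 = 5.3333/5 = 1.0667

S is symmetric (S[j,i] = S[i,j]). Assembling:

S = [[7.7667, 0.0667],
 [0.0667, 1.0667]]


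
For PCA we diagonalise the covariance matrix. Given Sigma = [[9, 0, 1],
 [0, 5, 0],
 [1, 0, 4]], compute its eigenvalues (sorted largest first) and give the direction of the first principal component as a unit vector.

Step 1 — characteristic polynomial p(λ) = det(λI - Sigma) = λ³ - tr·λ² + c_1·λ - det, where tr = trace, c_1 = sum of the principal 2×2 minors, det = det(Sigma):
  tr = 9 + 5 + 4 = 18,
  c_1 = (9·5 - (0)²) + (9·4 - (1)²) + (5·4 - (0)²) = 45 + 35 + 20 = 100,
  det = 9·(5·4 - (0)²) - (0)·((0)·4 - (0)·(1)) + (1)·((0)·(0) - 5·(1)) = 9·(20) - (0)·(0) + (1)·(-5) = 175.
  So p(λ) = λ³ - 18λ² + 100λ - 175.
Step 2 — look for an integer root (rational root theorem: any rational root is an integer divisor of 175). Testing λ = 5:
  p(5) = 125 - 450 + 500 - 175 = 0  ✓
  Dividing out (λ - 5): p(λ) = (λ - 5)(λ² - 13λ + 35).
Step 3 — remaining eigenvalues from the quadratic λ² - 13λ + 35 = 0:
  Δ = 13² - 4·35 = 169 - 140 = 29,  λ = (13 ± √29)/2 = (13 ± 5.3852)/2 ≈ 9.1926 or 3.8074.
  Sorted: λ_1 = 9.1926,  λ_2 = 5,  λ_3 = 3.8074  (check: sum = 18 = tr ✓).

Step 4 — unit eigenvector for λ_1 ≈ 9.1926: v spans the null space of (Sigma - λ_1 I), whose rows are
  r_1 = (-0.1926, 0, 1),  r_2 = (0, -4.1926, 0),  r_3 = (1, 0, -5.1926).
  v is orthogonal to every row, so take v ∝ r_1 × r_2 = ((0)·(0) - (1)·(-4.1926), (1)·(0) - (-0.1926)·(0), (-0.1926)·(-4.1926) - (0)·(0)) ≈ (4.1926, 0, 0.8074).
  Let u = (4.1926, 0, 0.8074).
  ||u|| = √((4.1926)² + (0)² + (0.8074)²) = √(18.2297) ≈ 4.2696,  v_1 = u/||u|| ≈ (0.982, 0, 0.1891) (||v_1|| = 1).

λ_1 = 9.1926,  λ_2 = 5,  λ_3 = 3.8074;  v_1 ≈ (0.982, 0, 0.1891)


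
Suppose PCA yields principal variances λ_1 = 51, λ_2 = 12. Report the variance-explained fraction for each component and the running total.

Step 1 — total variance = trace(Sigma) = Σ λ_i = 51 + 12 = 63.

Step 2 — fraction explained by component i = λ_i / Σ λ:
  PC1: 51/63 = 0.8095
  PC2: 12/63 = 0.1905

Step 3 — cumulative fraction after k components = (λ_1 + ... + λ_k) / Σ λ:
  k = 1: 51/63 = 0.8095
  k = 2: (51 + 12)/63 = 63/63 = 1

Summary (fraction, with percent):

explained: PC1 0.8095 (80.95%), PC2 0.1905 (19.05%);  cumulative: 0.8095, 1


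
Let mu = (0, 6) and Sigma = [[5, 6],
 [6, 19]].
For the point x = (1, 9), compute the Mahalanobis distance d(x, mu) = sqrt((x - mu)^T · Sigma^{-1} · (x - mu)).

Step 1 — centre the observation: (x - mu) = (1, 3).

Step 2 — invert Sigma. det(Sigma) = 5·19 - (6)² = 59.
  Sigma^{-1} = (1/det) · [[d, -b], [-b, a]] = [[0.322, -0.1017],
 [-0.1017, 0.0847]].

Step 3 — form the quadratic (x - mu)^T · Sigma^{-1} · (x - mu):
  Sigma^{-1} · (x - mu) = (0.0169, 0.1525).
  (x - mu)^T · [Sigma^{-1} · (x - mu)] = (1)·(0.0169) + (3)·(0.1525) = 0.4746.

Step 4 — take square root: d = √(0.4746) ≈ 0.6889.

d(x, mu) = √(0.4746) ≈ 0.6889


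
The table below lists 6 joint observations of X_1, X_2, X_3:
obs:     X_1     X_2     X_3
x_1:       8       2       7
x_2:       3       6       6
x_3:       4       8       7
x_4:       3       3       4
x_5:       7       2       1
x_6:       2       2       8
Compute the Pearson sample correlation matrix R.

Step 1 — column means:
  mean(X_1) = (8 + 3 + 4 + 3 + 7 + 2) / 6 = 27/6 = 4.5
  mean(X_2) = (2 + 6 + 8 + 3 + 2 + 2) / 6 = 23/6 = 3.8333
  mean(X_3) = (7 + 6 + 7 + 4 + 1 + 8) / 6 = 33/6 = 5.5

Step 2 — sample variances and covariances s[i,j] = (1/(n-1)) · Σ_k (x_{k,i} - mean_i) · (x_{k,j} - mean_j), with n-1 = 5:
  s[X_1,X_1] = ((3.5)·(3.5) + (-1.5)·(-1.5) + (-0.5)·(-0.5) + (-1.5)·(-1.5) + (2.5)·(2.5) + (-2.5)·(-2.5)) / 5 = 29.5/5 = 5.9
  s[X_1,X_2] = ((3.5)·(-1.8333) + (-1.5)·(2.1667) + (-0.5)·(4.1667) + (-1.5)·(-0.8333) + (2.5)·(-1.8333) + (-2.5)·(-1.8333)) / 5 = -10.5/5 = -2.1
  s[X_1,X_3] = ((3.5)·(1.5) + (-1.5)·(0.5) + (-0.5)·(1.5) + (-1.5)·(-1.5) + (2.5)·(-4.5) + (-2.5)·(2.5)) / 5 = -11.5/5 = -2.3
  s[X_2,X_2] = ((-1.8333)·(-1.8333) + (2.1667)·(2.1667) + (4.1667)·(4.1667) + (-0.8333)·(-0.8333) + (-1.8333)·(-1.8333) + (-1.8333)·(-1.8333)) / 5 = 32.8333/5 = 6.5667
  s[X_2,X_3] = ((-1.8333)·(1.5) + (2.1667)·(0.5) + (4.1667)·(1.5) + (-0.8333)·(-1.5) + (-1.8333)·(-4.5) + (-1.8333)·(2.5)) / 5 = 9.5/5 = 1.9
  s[X_3,X_3] = ((1.5)·(1.5) + (0.5)·(0.5) + (1.5)·(1.5) + (-1.5)·(-1.5) + (-4.5)·(-4.5) + (2.5)·(2.5)) / 5 = 33.5/5 = 6.7
  Sample standard deviations s_i = √(s[i,i]):
  s(X_1) = √(5.9) = 2.429
  s(X_2) = √(6.5667) = 2.5626
  s(X_3) = √(6.7) = 2.5884

Step 3 — r_{ij} = s_{ij} / (s_i · s_j):
  r[X_1,X_1] = 1 (diagonal).
  r[X_1,X_2] = -2.1 / (2.429 · 2.5626) = -2.1 / 6.2244 = -0.3374
  r[X_1,X_3] = -2.3 / (2.429 · 2.5884) = -2.3 / 6.2873 = -0.3658
  r[X_2,X_2] = 1 (diagonal).
  r[X_2,X_3] = 1.9 / (2.5626 · 2.5884) = 1.9 / 6.633 = 0.2864
  r[X_3,X_3] = 1 (diagonal).

R is symmetric with unit diagonal. Assembling:

R = [[1, -0.3374, -0.3658],
 [-0.3374, 1, 0.2864],
 [-0.3658, 0.2864, 1]]


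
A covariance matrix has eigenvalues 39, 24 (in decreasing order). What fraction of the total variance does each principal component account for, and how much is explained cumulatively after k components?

Step 1 — total variance = trace(Sigma) = Σ λ_i = 39 + 24 = 63.

Step 2 — fraction explained by component i = λ_i / Σ λ:
  PC1: 39/63 = 0.619
  PC2: 24/63 = 0.381

Step 3 — cumulative fraction after k components = (λ_1 + ... + λ_k) / Σ λ:
  k = 1: 39/63 = 0.619
  k = 2: (39 + 24)/63 = 63/63 = 1

Summary (fraction, with percent):

explained: PC1 0.619 (61.9%), PC2 0.381 (38.1%);  cumulative: 0.619, 1


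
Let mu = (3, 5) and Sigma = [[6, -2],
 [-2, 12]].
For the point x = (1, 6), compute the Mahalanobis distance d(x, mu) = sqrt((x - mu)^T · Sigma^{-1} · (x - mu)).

Step 1 — centre the observation: (x - mu) = (-2, 1).

Step 2 — invert Sigma. det(Sigma) = 6·12 - (-2)² = 68.
  Sigma^{-1} = (1/det) · [[d, -b], [-b, a]] = [[0.1765, 0.0294],
 [0.0294, 0.0882]].

Step 3 — form the quadratic (x - mu)^T · Sigma^{-1} · (x - mu):
  Sigma^{-1} · (x - mu) = (-0.3235, 0.0294).
  (x - mu)^T · [Sigma^{-1} · (x - mu)] = (-2)·(-0.3235) + (1)·(0.0294) = 0.6765.

Step 4 — take square root: d = √(0.6765) ≈ 0.8225.

d(x, mu) = √(0.6765) ≈ 0.8225


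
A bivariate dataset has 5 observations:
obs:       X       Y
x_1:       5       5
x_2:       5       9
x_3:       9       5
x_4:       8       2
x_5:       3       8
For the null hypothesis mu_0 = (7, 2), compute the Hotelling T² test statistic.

Step 1 — sample mean vector:
  mean(X) = (5 + 5 + 9 + 8 + 3) / 5 = 30/5 = 6
  mean(Y) = (5 + 9 + 5 + 2 + 8) / 5 = 29/5 = 5.8
  x̄ = (6, 5.8),  deviation x̄ - mu_0 = (6, 5.8) - (7, 2) = (-1, 3.8).

Step 2 — sample covariance matrix, S[i,j] = (1/(n-1)) · Σ_k (x_{k,i} - mean_i) · (x_{k,j} - mean_j), divisor n-1 = 4:
  S[X,X] = ((-1)·(-1) + (-1)·(-1) + (3)·(3) + (2)·(2) + (-3)·(-3)) / 4 = 24/4 = 6
  S[X,Y] = ((-1)·(-0.8) + (-1)·(3.2) + (3)·(-0.8) + (2)·(-3.8) + (-3)·(2.2)) / 4 = -19/4 = -4.75
  S[Y,Y] = ((-0.8)·(-0.8) + (3.2)·(3.2) + (-0.8)·(-0.8) + (-3.8)·(-3.8) + (2.2)·(2.2)) / 4 = 30.8/4 = 7.7
  S = [[6, -4.75],
 [-4.75, 7.7]].

Step 3 — invert S. det(S) = 6·7.7 - (-4.75)² = 23.6375.
  S^{-1} = (1/det) · [[d, -b], [-b, a]] = [[0.3258, 0.201],
 [0.201, 0.2538]].

Step 4 — quadratic form (x̄ - mu_0)^T · S^{-1} · (x̄ - mu_0):
  S^{-1} · (x̄ - mu_0) = (0.4379, 0.7636),
  (x̄ - mu_0)^T · [...] = (-1)·(0.4379) + (3.8)·(0.7636) = 2.4639.

Step 5 — scale by n: T² = 5 · 2.4639 = 12.3194.

T² ≈ 12.3194


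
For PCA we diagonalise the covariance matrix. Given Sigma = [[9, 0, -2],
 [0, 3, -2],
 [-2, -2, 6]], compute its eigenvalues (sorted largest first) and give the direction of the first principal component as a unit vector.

Step 1 — characteristic polynomial p(λ) = det(λI - Sigma) = λ³ - tr·λ² + c_1·λ - det, where tr = trace, c_1 = sum of the principal 2×2 minors, det = det(Sigma):
  tr = 9 + 3 + 6 = 18,
  c_1 = (9·3 - (0)²) + (9·6 - (-2)²) + (3·6 - (-2)²) = 27 + 50 + 14 = 91,
  det = 9·(3·6 - (-2)²) - (0)·((0)·6 - (-2)·(-2)) + (-2)·((0)·(-2) - 3·(-2)) = 9·(14) - (0)·(-4) + (-2)·(6) = 114.
  So p(λ) = λ³ - 18λ² + 91λ - 114.
Step 2 — look for an integer root (rational root theorem: any rational root is an integer divisor of 114). Testing λ = 6:
  p(6) = 216 - 648 + 546 - 114 = 0  ✓
  Dividing out (λ - 6): p(λ) = (λ - 6)(λ² - 12λ + 19).
Step 3 — remaining eigenvalues from the quadratic λ² - 12λ + 19 = 0:
  Δ = 12² - 4·19 = 144 - 76 = 68,  λ = (12 ± √68)/2 = (12 ± 8.2462)/2 ≈ 10.1231 or 1.8769.
  Sorted: λ_1 = 10.1231,  λ_2 = 6,  λ_3 = 1.8769  (check: sum = 18 = tr ✓).

Step 4 — unit eigenvector for λ_1 ≈ 10.1231: v spans the null space of (Sigma - λ_1 I), whose rows are
  r_1 = (-1.1231, 0, -2),  r_2 = (0, -7.1231, -2),  r_3 = (-2, -2, -4.1231).
  v is orthogonal to every row, so take v ∝ r_1 × r_2 = ((0)·(-2) - (-2)·(-7.1231), (-2)·(0) - (-1.1231)·(-2), (-1.1231)·(-7.1231) - (0)·(0)) ≈ (-14.2462, -2.2462, 8).
  Rescale (multiply by -1 so the first nonzero entry is positive): u = (14.2462, 2.2462, -8).
  ||u|| = √((14.2462)² + (2.2462)² + (-8)²) = √(272) ≈ 16.4924,  v_1 = u/||u|| ≈ (0.8638, 0.1362, -0.4851) (||v_1|| = 1).

λ_1 = 10.1231,  λ_2 = 6,  λ_3 = 1.8769;  v_1 ≈ (0.8638, 0.1362, -0.4851)


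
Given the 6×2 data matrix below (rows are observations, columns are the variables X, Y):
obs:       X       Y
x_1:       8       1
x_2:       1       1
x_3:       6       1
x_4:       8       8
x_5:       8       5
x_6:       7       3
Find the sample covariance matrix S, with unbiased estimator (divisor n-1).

Step 1 — column means:
  mean(X) = (8 + 1 + 6 + 8 + 8 + 7) / 6 = 38/6 = 6.3333
  mean(Y) = (1 + 1 + 1 + 8 + 5 + 3) / 6 = 19/6 = 3.1667

Step 2 — sample covariance S[i,j] = (1/(n-1)) · Σ_k (x_{k,i} - mean_i) · (x_{k,j} - mean_j), with n-1 = 5.
  S[X,X] = ((1.6667)·(1.6667) + (-5.3333)·(-5.3333) + (-0.3333)·(-0.3333) + (1.6667)·(1.6667) + (1.6667)·(1.6667) + (0.6667)·(0.6667)) / 5 = 37.3333/5 = 7.4667
  S[X,Y] = ((1.6667)·(-2.1667) + (-5.3333)·(-2.1667) + (-0.3333)·(-2.1667) + (1.6667)·(4.8333) + (1.6667)·(1.8333) + (0.6667)·(-0.1667)) / 5 = 19.6667/5 = 3.9333
  S[Y,Y] = ((-2.1667)·(-2.1667) + (-2.1667)·(-2.1667) + (-2.1667)·(-2.1667) + (4.8333)·(4.8333) + (1.8333)·(1.8333) + (-0.1667)·(-0.1667)) / 5 = 40.8333/5 = 8.1667

S is symmetric (S[j,i] = S[i,j]). Assembling:

S = [[7.4667, 3.9333],
 [3.9333, 8.1667]]


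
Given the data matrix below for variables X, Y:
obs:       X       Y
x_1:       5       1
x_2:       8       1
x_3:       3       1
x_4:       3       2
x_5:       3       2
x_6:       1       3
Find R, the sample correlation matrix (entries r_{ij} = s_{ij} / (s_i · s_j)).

Step 1 — column means:
  mean(X) = (5 + 8 + 3 + 3 + 3 + 1) / 6 = 23/6 = 3.8333
  mean(Y) = (1 + 1 + 1 + 2 + 2 + 3) / 6 = 10/6 = 1.6667

Step 2 — sample variances and covariances s[i,j] = (1/(n-1)) · Σ_k (x_{k,i} - mean_i) · (x_{k,j} - mean_j), with n-1 = 5:
  s[X,X] = ((1.1667)·(1.1667) + (4.1667)·(4.1667) + (-0.8333)·(-0.8333) + (-0.8333)·(-0.8333) + (-0.8333)·(-0.8333) + (-2.8333)·(-2.8333)) / 5 = 28.8333/5 = 5.7667
  s[X,Y] = ((1.1667)·(-0.6667) + (4.1667)·(-0.6667) + (-0.8333)·(-0.6667) + (-0.8333)·(0.3333) + (-0.8333)·(0.3333) + (-2.8333)·(1.3333)) / 5 = -7.3333/5 = -1.4667
  s[Y,Y] = ((-0.6667)·(-0.6667) + (-0.6667)·(-0.6667) + (-0.6667)·(-0.6667) + (0.3333)·(0.3333) + (0.3333)·(0.3333) + (1.3333)·(1.3333)) / 5 = 3.3333/5 = 0.6667
  Sample standard deviations s_i = √(s[i,i]):
  s(X) = √(5.7667) = 2.4014
  s(Y) = √(0.6667) = 0.8165

Step 3 — r_{ij} = s_{ij} / (s_i · s_j):
  r[X,X] = 1 (diagonal).
  r[X,Y] = -1.4667 / (2.4014 · 0.8165) = -1.4667 / 1.9607 = -0.748
  r[Y,Y] = 1 (diagonal).

R is symmetric with unit diagonal. Assembling:

R = [[1, -0.748],
 [-0.748, 1]]


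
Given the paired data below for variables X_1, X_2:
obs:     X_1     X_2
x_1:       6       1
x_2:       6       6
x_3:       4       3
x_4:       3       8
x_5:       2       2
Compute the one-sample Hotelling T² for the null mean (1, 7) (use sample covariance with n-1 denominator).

Step 1 — sample mean vector:
  mean(X_1) = (6 + 6 + 4 + 3 + 2) / 5 = 21/5 = 4.2
  mean(X_2) = (1 + 6 + 3 + 8 + 2) / 5 = 20/5 = 4
  x̄ = (4.2, 4),  deviation x̄ - mu_0 = (4.2, 4) - (1, 7) = (3.2, -3).

Step 2 — sample covariance matrix, S[i,j] = (1/(n-1)) · Σ_k (x_{k,i} - mean_i) · (x_{k,j} - mean_j), divisor n-1 = 4:
  S[X_1,X_1] = ((1.8)·(1.8) + (1.8)·(1.8) + (-0.2)·(-0.2) + (-1.2)·(-1.2) + (-2.2)·(-2.2)) / 4 = 12.8/4 = 3.2
  S[X_1,X_2] = ((1.8)·(-3) + (1.8)·(2) + (-0.2)·(-1) + (-1.2)·(4) + (-2.2)·(-2)) / 4 = -2/4 = -0.5
  S[X_2,X_2] = ((-3)·(-3) + (2)·(2) + (-1)·(-1) + (4)·(4) + (-2)·(-2)) / 4 = 34/4 = 8.5
  S = [[3.2, -0.5],
 [-0.5, 8.5]].

Step 3 — invert S. det(S) = 3.2·8.5 - (-0.5)² = 26.95.
  S^{-1} = (1/det) · [[d, -b], [-b, a]] = [[0.3154, 0.0186],
 [0.0186, 0.1187]].

Step 4 — quadratic form (x̄ - mu_0)^T · S^{-1} · (x̄ - mu_0):
  S^{-1} · (x̄ - mu_0) = (0.9536, -0.2968),
  (x̄ - mu_0)^T · [...] = (3.2)·(0.9536) + (-3)·(-0.2968) = 3.9421.

Step 5 — scale by n: T² = 5 · 3.9421 = 19.7106.

T² ≈ 19.7106


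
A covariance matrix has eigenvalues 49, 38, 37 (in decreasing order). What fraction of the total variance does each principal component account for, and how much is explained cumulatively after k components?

Step 1 — total variance = trace(Sigma) = Σ λ_i = 49 + 38 + 37 = 124.

Step 2 — fraction explained by component i = λ_i / Σ λ:
  PC1: 49/124 = 0.3952
  PC2: 38/124 = 0.3065
  PC3: 37/124 = 0.2984

Step 3 — cumulative fraction after k components = (λ_1 + ... + λ_k) / Σ λ:
  k = 1: 49/124 = 0.3952
  k = 2: (49 + 38)/124 = 87/124 = 0.7016
  k = 3: (49 + 38 + 37)/124 = 124/124 = 1

Summary (fraction, with percent):

explained: PC1 0.3952 (39.52%), PC2 0.3065 (30.65%), PC3 0.2984 (29.84%);  cumulative: 0.3952, 0.7016, 1
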